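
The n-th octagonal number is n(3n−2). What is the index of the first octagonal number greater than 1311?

Solve n(3n−2) > 1311 for integer n.
The largest n with value ≤ 1311 is 21 (since 1281 ≤ 1311 < 1408), so the first above is n = 22, value 1408.

22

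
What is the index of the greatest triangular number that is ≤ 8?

3

Solve n(n+1)/2 ≤ 8 for integer n.
n = 3 gives 6 ≤ 8, while n = 4 gives 10 > 8; so the answer is index 3.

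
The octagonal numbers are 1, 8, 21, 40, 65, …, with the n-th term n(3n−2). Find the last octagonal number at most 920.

Solve n(3n−2) ≤ 920 for integer n.
n = 17 gives 833 ≤ 920, while n = 18 gives 936 > 920; so the answer is 833.

833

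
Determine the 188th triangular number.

17766

The 188th triangular number is n(n+1)/2 with n = 188.
188·189/2 = 35532/2 = 17766.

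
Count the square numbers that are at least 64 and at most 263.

9

The n-th square number is n².
Smallest index with value ≥ 64: n = 8 (giving 64).
Largest index with value ≤ 263: n = 16 (giving 256).
Indices 8 through 16: 9 terms.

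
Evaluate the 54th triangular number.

The 54th triangular number is n(n+1)/2 with n = 54.
54·55/2 = 2970/2 = 1485.

1485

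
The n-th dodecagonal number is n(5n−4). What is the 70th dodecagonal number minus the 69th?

Consecutive dodecagonal numbers differ by 10n − 9: here 10·70 − 9 = 691.

691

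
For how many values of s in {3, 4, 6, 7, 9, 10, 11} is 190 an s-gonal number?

2

s = 3: P(3, 19) = 190. ✓
s = 4: P(4, 13) = 169 and P(4, 14) = 196; 190 is not s-gonal.
s = 6: P(6, 10) = 190. ✓
s = 7: P(7, 9) = 189 and P(7, 10) = 235; 190 is not s-gonal.
s = 9: P(9, 7) = 154 and P(9, 8) = 204; 190 is not s-gonal.
s = 10: P(10, 7) = 175 and P(10, 8) = 232; 190 is not s-gonal.
s = 11: P(11, 6) = 141 and P(11, 7) = 196; 190 is not s-gonal.
Hits: s ∈ {3, 6} → 2.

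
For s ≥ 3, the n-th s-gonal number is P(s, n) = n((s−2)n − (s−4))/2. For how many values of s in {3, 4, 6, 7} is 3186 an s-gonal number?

1

s = 3: P(3, 79) = 3160 and P(3, 80) = 3240; 3186 is not s-gonal.
s = 4: P(4, 56) = 3136 and P(4, 57) = 3249; 3186 is not s-gonal.
s = 6: P(6, 40) = 3160 and P(6, 41) = 3321; 3186 is not s-gonal.
s = 7: P(7, 36) = 3186. ✓
Hits: s ∈ {7} → 1.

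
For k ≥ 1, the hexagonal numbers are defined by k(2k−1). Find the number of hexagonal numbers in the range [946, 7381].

The n-th hexagonal number is n(2n−1).
Smallest index with value ≥ 946: n = 22 (giving 946).
Largest index with value ≤ 7381: n = 61 (giving 7381).
Indices 22 through 61: 40 terms.

40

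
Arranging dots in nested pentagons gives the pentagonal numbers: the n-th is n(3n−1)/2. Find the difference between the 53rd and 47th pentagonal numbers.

53·(3·53 − 1)/2 = 4187 and 47·(3·47 − 1)/2 = 3290.
Difference: 4187 − 3290 = 897.

897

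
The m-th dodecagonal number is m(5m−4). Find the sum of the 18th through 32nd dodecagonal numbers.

46775

Σ i(5i−4) = 5Σi² − 4Σi over i = 18..32.
Σi = 528 − 153 = 375 and Σi² = 11440 − 1785 = 9655.
5·9655 − 4·375 = 46775.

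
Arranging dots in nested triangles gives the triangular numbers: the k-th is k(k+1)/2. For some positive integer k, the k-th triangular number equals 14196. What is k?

168

Set n(n+1)/2 = 14196, giving n² + n − 28392 = 0.
The discriminant is 1 + 8·14196 = 113569, and √113569 = 337.
So n = (-1 + 337) / 2 = 336/2 = 168.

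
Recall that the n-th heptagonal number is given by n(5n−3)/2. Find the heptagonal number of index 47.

5452

47·(5·47 − 3)/2 = 47·232/2 = 47·116 = 5452.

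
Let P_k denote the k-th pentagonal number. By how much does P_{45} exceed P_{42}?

390

45·(3·45 − 1)/2 = 3015 and 42·(3·42 − 1)/2 = 2625.
Difference: 3015 − 2625 = 390.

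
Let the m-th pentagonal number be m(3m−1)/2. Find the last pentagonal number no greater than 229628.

229126

Solve n(3n−1)/2 ≤ 229628 for integer n.
n = 391 gives 229126 ≤ 229628, while n = 392 gives 230300 > 229628; so the answer is 229126.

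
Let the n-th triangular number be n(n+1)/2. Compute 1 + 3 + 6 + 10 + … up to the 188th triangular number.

1125180

Σ i(i+1)/2 = (Σi² + Σi) / 2 over i = 1..188.
Σi = 17766 and Σi² = 2232594.
(1·2232594 + 1·17766) / 2 = 2250360/2 = 1125180.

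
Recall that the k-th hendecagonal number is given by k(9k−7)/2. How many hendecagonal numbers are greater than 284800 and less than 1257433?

277

The n-th hendecagonal number is n(9n−7)/2.
Smallest index with value > 284800: n = 252 (giving 284886).
Largest index with value < 1257433: n = 528 (giving 1252680).
Indices 252 through 528: 277 terms.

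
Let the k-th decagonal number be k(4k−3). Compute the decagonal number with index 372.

552420

The 372nd decagonal number is n(4n−3) with n = 372.
372·(4·372 − 3) = 372·1485 = 552420.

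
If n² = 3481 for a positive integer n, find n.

We need n² = 3481, so n = √3481 = 59.

59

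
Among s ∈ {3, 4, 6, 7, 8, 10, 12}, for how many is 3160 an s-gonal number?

s = 3: P(3, 79) = 3160. ✓
s = 4: P(4, 56) = 3136 and P(4, 57) = 3249; 3160 is not s-gonal.
s = 6: P(6, 40) = 3160. ✓
s = 7: P(7, 35) = 3010 and P(7, 36) = 3186; 3160 is not s-gonal.
s = 8: P(8, 32) = 3008 and P(8, 33) = 3201; 3160 is not s-gonal.
s = 10: P(10, 28) = 3052 and P(10, 29) = 3277; 3160 is not s-gonal.
s = 12: P(12, 25) = 3025 and P(12, 26) = 3276; 3160 is not s-gonal.
Hits: s ∈ {3, 6} → 2.

2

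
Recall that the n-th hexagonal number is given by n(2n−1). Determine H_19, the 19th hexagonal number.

703

The 19th hexagonal number is n(2n−1) with n = 19.
19·(2·19 − 1) = 19·37 = 703.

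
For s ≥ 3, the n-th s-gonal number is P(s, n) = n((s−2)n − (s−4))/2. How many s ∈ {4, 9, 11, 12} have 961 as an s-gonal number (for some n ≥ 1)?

s = 4: P(4, 31) = 961. ✓
s = 9: P(9, 16) = 856 and P(9, 17) = 969; 961 is not s-gonal.
s = 11: P(11, 15) = 960 and P(11, 16) = 1096; 961 is not s-gonal.
s = 12: P(12, 14) = 924 and P(12, 15) = 1065; 961 is not s-gonal.
Hits: s ∈ {4} → 1.

1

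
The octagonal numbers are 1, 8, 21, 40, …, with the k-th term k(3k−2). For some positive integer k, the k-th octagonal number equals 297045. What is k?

Set n(3n−2) = 297045, giving 3n² − 2n − 297045 = 0.
The discriminant is 4 + 12·297045 = 3564544, and √3564544 = 1888.
So n = (2 + 1888) / 6 = 1890/6 = 315.

315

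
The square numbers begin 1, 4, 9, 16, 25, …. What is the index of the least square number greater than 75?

9

Solve n² > 75 for integer n.
The largest n with value ≤ 75 is 8 (since 64 ≤ 75 < 81), so the first above is n = 9, value 81.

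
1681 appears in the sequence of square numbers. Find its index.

41

We need n² = 1681, so n = √1681 = 41.
Check: 41² = 1681. ✓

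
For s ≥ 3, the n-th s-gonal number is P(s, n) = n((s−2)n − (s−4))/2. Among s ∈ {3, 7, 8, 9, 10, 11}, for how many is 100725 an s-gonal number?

2

s = 3: P(3, 448) = 100576 and P(3, 449) = 101025; 100725 is not s-gonal.
s = 7: P(7, 201) = 100701 and P(7, 202) = 101707; 100725 is not s-gonal.
s = 8: P(8, 183) = 100101 and P(8, 184) = 101200; 100725 is not s-gonal.
s = 9: P(9, 170) = 100725. ✓
s = 10: P(10, 159) = 100647 and P(10, 160) = 101920; 100725 is not s-gonal.
s = 11: P(11, 150) = 100725. ✓
Hits: s ∈ {9, 11} → 2.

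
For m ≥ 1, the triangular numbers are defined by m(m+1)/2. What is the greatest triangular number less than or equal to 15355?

Solve n(n+1)/2 ≤ 15355 for integer n.
n = 174 gives 15225 ≤ 15355, while n = 175 gives 15400 > 15355; so the answer is 15225.

15225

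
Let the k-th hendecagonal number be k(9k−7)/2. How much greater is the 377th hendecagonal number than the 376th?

Consecutive hendecagonal numbers differ by 9n − 8: here 9·377 − 8 = 3385.

3385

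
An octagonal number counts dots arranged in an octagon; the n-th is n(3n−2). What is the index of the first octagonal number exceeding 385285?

Solve n(3n−2) > 385285 for integer n.
The largest n with value ≤ 385285 is 358 (since 383776 ≤ 385285 < 385925), so the first above is n = 359, value 385925.

359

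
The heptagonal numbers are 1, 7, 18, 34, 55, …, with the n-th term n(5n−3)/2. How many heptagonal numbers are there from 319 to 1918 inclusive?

17

The n-th heptagonal number is n(5n−3)/2.
Smallest index with value ≥ 319: n = 12 (giving 342).
Largest index with value ≤ 1918: n = 28 (giving 1918).
Indices 12 through 28: 17 terms.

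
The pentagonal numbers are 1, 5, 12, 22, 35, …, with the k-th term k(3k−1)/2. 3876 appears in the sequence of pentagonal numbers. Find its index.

51

Set n(3n−1)/2 = 3876, giving 3n² − n − 7752 = 0.
The discriminant is 1 + 24·3876 = 93025, and √93025 = 305.
So n = (1 + 305) / 6 = 306/6 = 51.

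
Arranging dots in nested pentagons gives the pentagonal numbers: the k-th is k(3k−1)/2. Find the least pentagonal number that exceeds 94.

Solve n(3n−1)/2 > 94 for integer n.
The largest n with value ≤ 94 is 8 (since 92 ≤ 94 < 117), so the first above is n = 9, value 117.

117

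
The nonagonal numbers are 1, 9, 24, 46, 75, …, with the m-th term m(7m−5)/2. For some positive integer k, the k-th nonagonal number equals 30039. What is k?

Set n(7n−5)/2 = 30039, giving 7n² − 5n − 60078 = 0.
The discriminant is 25 + 56·30039 = 1682209, and √1682209 = 1297.
So n = (5 + 1297) / 14 = 1302/14 = 93.

93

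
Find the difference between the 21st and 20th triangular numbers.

Consecutive triangular numbers differ by n: T_{21} − T_{20} = 21.

21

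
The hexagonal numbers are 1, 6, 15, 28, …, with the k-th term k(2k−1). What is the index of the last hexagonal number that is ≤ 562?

Solve n(2n−1) ≤ 562 for integer n.
n = 17 gives 561 ≤ 562, while n = 18 gives 630 > 562; so the answer is index 17.

17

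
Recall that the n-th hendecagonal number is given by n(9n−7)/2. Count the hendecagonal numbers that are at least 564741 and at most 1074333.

135

The n-th hendecagonal number is n(9n−7)/2.
Smallest index with value ≥ 564741: n = 355 (giving 565870).
Largest index with value ≤ 1074333: n = 489 (giving 1074333).
Indices 355 through 489: 135 terms.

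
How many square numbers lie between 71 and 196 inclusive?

6

The n-th square number is n².
Smallest index with value ≥ 71: n = 9 (giving 81).
Largest index with value ≤ 196: n = 14 (giving 196).
Indices 9 through 14: 6 terms.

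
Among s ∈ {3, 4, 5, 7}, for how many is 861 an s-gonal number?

s = 3: P(3, 41) = 861. ✓
s = 4: P(4, 29) = 841 and P(4, 30) = 900; 861 is not s-gonal.
s = 5: P(5, 24) = 852 and P(5, 25) = 925; 861 is not s-gonal.
s = 7: P(7, 18) = 783 and P(7, 19) = 874; 861 is not s-gonal.
Hits: s ∈ {3} → 1.

1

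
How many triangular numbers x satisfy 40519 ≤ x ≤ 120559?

The n-th triangular number is n(n+1)/2.
Smallest index with value ≥ 40519: n = 285 (giving 40755).
Largest index with value ≤ 120559: n = 490 (giving 120295).
Indices 285 through 490: 206 terms.

206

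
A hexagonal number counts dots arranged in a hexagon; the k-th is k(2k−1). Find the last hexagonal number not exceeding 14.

6

Solve n(2n−1) ≤ 14 for integer n.
n = 2 gives 6 ≤ 14, while n = 3 gives 15 > 14; so the answer is 6.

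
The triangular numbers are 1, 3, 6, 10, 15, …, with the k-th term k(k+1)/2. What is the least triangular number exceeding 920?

Solve n(n+1)/2 > 920 for integer n.
The largest n with value ≤ 920 is 42 (since 903 ≤ 920 < 946), so the first above is n = 43, value 946.

946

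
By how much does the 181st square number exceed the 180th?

361

n² − (n−1)² = 2n − 1, so 181² − 180² = 2·181 − 1 = 361.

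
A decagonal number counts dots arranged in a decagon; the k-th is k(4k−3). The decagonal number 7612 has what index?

Set n(4n−3) = 7612, giving 4n² − 3n − 7612 = 0.
The discriminant is 9 + 16·7612 = 121801, and √121801 = 349.
So n = (3 + 349) / 8 = 352/8 = 44.

44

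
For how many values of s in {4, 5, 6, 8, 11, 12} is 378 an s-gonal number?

s = 4: P(4, 19) = 361 and P(4, 20) = 400; 378 is not s-gonal.
s = 5: P(5, 16) = 376 and P(5, 17) = 425; 378 is not s-gonal.
s = 6: P(6, 14) = 378. ✓
s = 8: P(8, 11) = 341 and P(8, 12) = 408; 378 is not s-gonal.
s = 11: P(11, 9) = 333 and P(11, 10) = 415; 378 is not s-gonal.
s = 12: P(12, 9) = 369 and P(12, 10) = 460; 378 is not s-gonal.
Hits: s ∈ {6} → 1.

1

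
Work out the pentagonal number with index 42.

The 42nd pentagonal number is n(3n−1)/2 with n = 42.
42·(3·42 − 1)/2 = 42·125/2 = 2625.

2625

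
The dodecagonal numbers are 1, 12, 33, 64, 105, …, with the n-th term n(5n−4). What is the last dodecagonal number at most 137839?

Solve n(5n−4) ≤ 137839 for integer n.
n = 166 gives 137116 ≤ 137839, while n = 167 gives 138777 > 137839; so the answer is 137116.

137116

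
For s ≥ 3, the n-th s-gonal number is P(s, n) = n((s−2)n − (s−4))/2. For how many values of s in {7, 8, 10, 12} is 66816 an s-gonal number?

s = 7: P(7, 163) = 66178 and P(7, 164) = 66994; 66816 is not s-gonal.
s = 8: P(8, 149) = 66305 and P(8, 150) = 67200; 66816 is not s-gonal.
s = 10: P(10, 129) = 66177 and P(10, 130) = 67210; 66816 is not s-gonal.
s = 12: P(12, 116) = 66816. ✓
Hits: s ∈ {12} → 1.

1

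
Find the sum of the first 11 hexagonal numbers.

946

Σ i(2i−1) = 2Σi² − Σi over i = 1..11.
Σi = 66 and Σi² = 506.
2·506 − 1·66 = 946.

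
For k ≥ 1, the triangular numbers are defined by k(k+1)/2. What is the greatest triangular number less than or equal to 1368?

Solve n(n+1)/2 ≤ 1368 for integer n.
n = 51 gives 1326 ≤ 1368, while n = 52 gives 1378 > 1368; so the answer is 1326.

1326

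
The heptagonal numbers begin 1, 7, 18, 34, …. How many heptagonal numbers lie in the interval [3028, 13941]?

The n-th heptagonal number is n(5n−3)/2.
Smallest index with value ≥ 3028: n = 36 (giving 3186).
Largest index with value ≤ 13941: n = 74 (giving 13579).
Indices 36 through 74: 39 terms.

39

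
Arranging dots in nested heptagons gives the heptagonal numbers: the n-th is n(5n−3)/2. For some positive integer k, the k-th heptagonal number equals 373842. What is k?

Set n(5n−3)/2 = 373842, giving 5n² − 3n − 747684 = 0.
The discriminant is 9 + 40·373842 = 14953689, and √14953689 = 3867.
So n = (3 + 3867) / 10 = 3870/10 = 387.

387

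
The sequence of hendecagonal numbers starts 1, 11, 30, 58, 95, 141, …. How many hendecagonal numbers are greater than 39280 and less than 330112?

The n-th hendecagonal number is n(9n−7)/2.
Smallest index with value > 39280: n = 94 (giving 39433).
Largest index with value < 330112: n = 271 (giving 329536).
Indices 94 through 271: 178 terms.

178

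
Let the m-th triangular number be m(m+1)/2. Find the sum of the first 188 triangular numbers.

Σ i(i+1)/2 = (Σi² + Σi) / 2 over i = 1..188.
Σi = 17766 and Σi² = 2232594.
(1·2232594 + 1·17766) / 2 = 2250360/2 = 1125180.

1125180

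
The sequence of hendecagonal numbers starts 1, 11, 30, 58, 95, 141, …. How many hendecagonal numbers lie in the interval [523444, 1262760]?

The n-th hendecagonal number is n(9n−7)/2.
Smallest index with value ≥ 523444: n = 342 (giving 525141).
Largest index with value ≤ 1262760: n = 530 (giving 1262195).
Indices 342 through 530: 189 terms.

189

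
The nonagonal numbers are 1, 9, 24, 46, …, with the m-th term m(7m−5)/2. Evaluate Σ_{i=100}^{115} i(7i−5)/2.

644040

Σ i(7i−5)/2 = (7Σi² − 5Σi) / 2 over i = 100..115.
Σi = 6670 − 4950 = 1720 and Σi² = 513590 − 328350 = 185240.
(7·185240 − 5·1720) / 2 = 1288080/2 = 644040.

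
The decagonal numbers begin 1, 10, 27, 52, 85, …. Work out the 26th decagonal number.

The 26th decagonal number is n(4n−3) with n = 26.
26·(4·26 − 3) = 26·101 = 2626.

2626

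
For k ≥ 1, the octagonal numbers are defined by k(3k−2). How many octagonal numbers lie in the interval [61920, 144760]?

The n-th octagonal number is n(3n−2).
Smallest index with value ≥ 61920: n = 144 (giving 61920).
Largest index with value ≤ 144760: n = 220 (giving 144760).
Indices 144 through 220: 77 terms.

77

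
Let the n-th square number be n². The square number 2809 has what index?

We need n² = 2809, so n = √2809 = 53.

53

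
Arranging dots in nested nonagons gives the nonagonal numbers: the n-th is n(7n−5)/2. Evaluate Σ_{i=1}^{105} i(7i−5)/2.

1356005

Σ i(7i−5)/2 = (7Σi² − 5Σi) / 2 over i = 1..105.
Σi = 5565 and Σi² = 391405.
(7·391405 − 5·5565) / 2 = 2712010/2 = 1356005.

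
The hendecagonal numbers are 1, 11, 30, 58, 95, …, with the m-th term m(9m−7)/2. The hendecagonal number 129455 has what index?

Set n(9n−7)/2 = 129455, giving 9n² − 7n − 258910 = 0.
So n = (7 + 3053) / 18 = 3060/18 = 170.
Check: 170·(9·170 − 7)/2 = 129455. ✓

170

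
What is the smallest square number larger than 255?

256

Solve n² > 255 for integer n.
The largest n with value ≤ 255 is 15 (since 225 ≤ 255 < 256), so the first above is n = 16, value 256.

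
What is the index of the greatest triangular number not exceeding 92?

Solve n(n+1)/2 ≤ 92 for integer n.
n = 13 gives 91 ≤ 92, while n = 14 gives 105 > 92; so the answer is index 13.

13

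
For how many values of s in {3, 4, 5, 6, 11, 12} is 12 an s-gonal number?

2

s = 3: P(3, 4) = 10 and P(3, 5) = 15; 12 is not s-gonal.
s = 4: P(4, 3) = 9 and P(4, 4) = 16; 12 is not s-gonal.
s = 5: P(5, 3) = 12. ✓
s = 6: P(6, 2) = 6 and P(6, 3) = 15; 12 is not s-gonal.
s = 11: P(11, 2) = 11 and P(11, 3) = 30; 12 is not s-gonal.
s = 12: P(12, 2) = 12. ✓
Hits: s ∈ {5, 12} → 2.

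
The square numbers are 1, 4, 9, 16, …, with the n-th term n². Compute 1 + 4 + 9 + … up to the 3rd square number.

14

Σ_{i=1}^{3} i² = 3·4·7/6 = 14.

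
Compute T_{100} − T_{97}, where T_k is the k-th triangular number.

100·101/2 = 5050 and 97·98/2 = 4753.
Difference: 5050 − 4753 = 297.

297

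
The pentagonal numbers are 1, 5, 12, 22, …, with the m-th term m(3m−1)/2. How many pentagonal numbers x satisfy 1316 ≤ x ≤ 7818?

The n-th pentagonal number is n(3n−1)/2.
Smallest index with value ≥ 1316: n = 30 (giving 1335).
Largest index with value ≤ 7818: n = 72 (giving 7740).
Indices 30 through 72: 43 terms.

43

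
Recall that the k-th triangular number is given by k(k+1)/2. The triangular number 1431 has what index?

53

Set n(n+1)/2 = 1431, giving n² + n − 2862 = 0.
The discriminant is 1 + 8·1431 = 11449, and √11449 = 107.
So n = (-1 + 107) / 2 = 106/2 = 53.
Check: 53·54/2 = 1431. ✓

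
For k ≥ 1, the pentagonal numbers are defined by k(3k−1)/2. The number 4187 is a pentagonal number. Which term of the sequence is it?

Set n(3n−1)/2 = 4187, giving 3n² − n − 8374 = 0.
The discriminant is 1 + 24·4187 = 100489, and √100489 = 317.
So n = (1 + 317) / 6 = 318/6 = 53.
Check: 53·(3·53 − 1)/2 = 4187. ✓

53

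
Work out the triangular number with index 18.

171

The 18th triangular number is n(n+1)/2 with n = 18.
18·19/2 = 342/2 = 171.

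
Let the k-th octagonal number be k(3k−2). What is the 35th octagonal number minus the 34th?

205

Consecutive octagonal numbers differ by 6n − 5: here 6·35 − 5 = 205.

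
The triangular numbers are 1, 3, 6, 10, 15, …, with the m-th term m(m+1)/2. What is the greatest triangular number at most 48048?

47895

Solve n(n+1)/2 ≤ 48048 for integer n.
n = 309 gives 47895 ≤ 48048, while n = 310 gives 48205 > 48048; so the answer is 47895.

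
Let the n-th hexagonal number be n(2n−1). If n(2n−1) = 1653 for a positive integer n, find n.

29

Set n(2n−1) = 1653, giving 2n² − n − 1653 = 0.
The discriminant is 1 + 8·1653 = 13225, and √13225 = 115.
So n = (1 + 115) / 4 = 116/4 = 29.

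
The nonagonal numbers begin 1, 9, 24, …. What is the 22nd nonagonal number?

1639

The 22nd nonagonal number is n(7n−5)/2 with n = 22.
22·(7·22 − 5)/2 = 22·149/2 = 1639.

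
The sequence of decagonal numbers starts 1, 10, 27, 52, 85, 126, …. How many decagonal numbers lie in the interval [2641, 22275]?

The n-th decagonal number is n(4n−3).
Smallest index with value ≥ 2641: n = 27 (giving 2835).
Largest index with value ≤ 22275: n = 75 (giving 22275).
Indices 27 through 75: 49 terms.

49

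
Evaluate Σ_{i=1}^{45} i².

Σ_{i=1}^{45} i² = 45·46·91/6 = 31395.

31395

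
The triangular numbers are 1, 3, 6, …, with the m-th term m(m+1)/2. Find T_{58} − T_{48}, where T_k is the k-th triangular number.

58·59/2 = 1711 and 48·49/2 = 1176.
Difference: 1711 − 1176 = 535.

535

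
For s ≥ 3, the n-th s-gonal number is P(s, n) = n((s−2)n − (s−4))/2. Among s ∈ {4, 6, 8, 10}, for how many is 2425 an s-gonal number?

s = 4: P(4, 49) = 2401 and P(4, 50) = 2500; 2425 is not s-gonal.
s = 6: P(6, 35) = 2415 and P(6, 36) = 2556; 2425 is not s-gonal.
s = 8: P(8, 28) = 2296 and P(8, 29) = 2465; 2425 is not s-gonal.
s = 10: P(10, 25) = 2425. ✓
Hits: s ∈ {10} → 1.

1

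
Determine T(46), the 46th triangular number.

1081

46·47/2 = 2162/2 = 1081.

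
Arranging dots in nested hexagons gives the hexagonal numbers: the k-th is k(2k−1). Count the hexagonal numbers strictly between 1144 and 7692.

38

The n-th hexagonal number is n(2n−1).
Smallest index with value > 1144: n = 25 (giving 1225).
Largest index with value < 7692: n = 62 (giving 7626).
Indices 25 through 62: 38 terms.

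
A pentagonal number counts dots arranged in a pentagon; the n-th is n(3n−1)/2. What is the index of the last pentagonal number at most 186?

11

Solve n(3n−1)/2 ≤ 186 for integer n.
n = 11 gives 176 ≤ 186, while n = 12 gives 210 > 186; so the answer is index 11.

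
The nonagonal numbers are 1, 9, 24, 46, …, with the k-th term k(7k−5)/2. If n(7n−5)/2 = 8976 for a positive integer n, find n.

51

Set n(7n−5)/2 = 8976, giving 7n² − 5n − 17952 = 0.
The discriminant is 25 + 56·8976 = 502681, and √502681 = 709.
So n = (5 + 709) / 14 = 714/14 = 51.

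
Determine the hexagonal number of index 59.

6903

The 59th hexagonal number is n(2n−1) with n = 59.
59·(2·59 − 1) = 59·117 = 6903.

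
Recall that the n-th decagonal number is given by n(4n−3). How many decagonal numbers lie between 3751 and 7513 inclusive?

The n-th decagonal number is n(4n−3).
Smallest index with value ≥ 3751: n = 31 (giving 3751).
Largest index with value ≤ 7513: n = 43 (giving 7267).
Indices 31 through 43: 13 terms.

13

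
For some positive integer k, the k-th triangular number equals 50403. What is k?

Set n(n+1)/2 = 50403, giving n² + n − 100806 = 0.
The discriminant is 1 + 8·50403 = 403225, and √403225 = 635.
So n = (-1 + 635) / 2 = 634/2 = 317.
Check: 317·318/2 = 50403. ✓

317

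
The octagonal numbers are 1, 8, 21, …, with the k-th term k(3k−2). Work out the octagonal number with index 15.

The 15th octagonal number is n(3n−2) with n = 15.
15·(3·15 − 2) = 15·43 = 645.

645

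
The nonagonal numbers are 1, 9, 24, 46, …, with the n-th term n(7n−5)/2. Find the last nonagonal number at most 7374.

7291

Solve n(7n−5)/2 ≤ 7374 for integer n.
n = 46 gives 7291 ≤ 7374, while n = 47 gives 7614 > 7374; so the answer is 7291.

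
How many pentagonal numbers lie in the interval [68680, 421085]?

The n-th pentagonal number is n(3n−1)/2.
Smallest index with value ≥ 68680: n = 215 (giving 69230).
Largest index with value ≤ 421085: n = 530 (giving 421085).
Indices 215 through 530: 316 terms.

316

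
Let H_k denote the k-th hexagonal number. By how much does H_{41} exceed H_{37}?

41·(2·41 − 1) = 3321 and 37·(2·37 − 1) = 2701.
Difference: 3321 − 2701 = 620.

620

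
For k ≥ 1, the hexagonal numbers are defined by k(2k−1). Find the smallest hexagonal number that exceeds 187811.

Solve n(2n−1) > 187811 for integer n.
The largest n with value ≤ 187811 is 306 (since 186966 ≤ 187811 < 188191), so the first above is n = 307, value 188191.

188191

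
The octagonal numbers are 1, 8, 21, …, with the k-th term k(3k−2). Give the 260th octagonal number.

202280

The 260th octagonal number is n(3n−2) with n = 260.
260·(3·260 − 2) = 260·778 = 202280.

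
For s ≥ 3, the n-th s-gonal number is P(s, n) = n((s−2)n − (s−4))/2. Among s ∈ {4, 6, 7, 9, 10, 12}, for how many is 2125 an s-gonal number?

s = 4: P(4, 46) = 2116 and P(4, 47) = 2209; 2125 is not s-gonal.
s = 6: P(6, 32) = 2016 and P(6, 33) = 2145; 2125 is not s-gonal.
s = 7: P(7, 29) = 2059 and P(7, 30) = 2205; 2125 is not s-gonal.
s = 9: P(9, 25) = 2125. ✓
s = 10: P(10, 23) = 2047 and P(10, 24) = 2232; 2125 is not s-gonal.
s = 12: P(12, 21) = 2121 and P(12, 22) = 2332; 2125 is not s-gonal.
Hits: s ∈ {9} → 1.

1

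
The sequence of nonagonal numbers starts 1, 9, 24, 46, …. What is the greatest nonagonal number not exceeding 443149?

442686

Solve n(7n−5)/2 ≤ 443149 for integer n.
n = 356 gives 442686 ≤ 443149, while n = 357 gives 445179 > 443149; so the answer is 442686.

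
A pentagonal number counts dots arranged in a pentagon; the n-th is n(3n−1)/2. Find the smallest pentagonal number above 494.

Solve n(3n−1)/2 > 494 for integer n.
The largest n with value ≤ 494 is 18 (since 477 ≤ 494 < 532), so the first above is n = 19, value 532.

532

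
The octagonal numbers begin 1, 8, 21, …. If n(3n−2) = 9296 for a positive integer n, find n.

Set n(3n−2) = 9296, giving 3n² − 2n − 9296 = 0.
The discriminant is 4 + 12·9296 = 111556, and √111556 = 334.
So n = (2 + 334) / 6 = 336/6 = 56.

56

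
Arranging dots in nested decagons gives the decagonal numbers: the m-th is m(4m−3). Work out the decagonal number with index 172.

The 172nd decagonal number is n(4n−3) with n = 172.
172·(4·172 − 3) = 172·685 = 117820.

117820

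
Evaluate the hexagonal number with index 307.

The 307th hexagonal number is n(2n−1) with n = 307.
307·(2·307 − 1) = 307·613 = 188191.

188191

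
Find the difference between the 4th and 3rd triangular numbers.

Consecutive triangular numbers differ by n: T_{4} − T_{3} = 4.

4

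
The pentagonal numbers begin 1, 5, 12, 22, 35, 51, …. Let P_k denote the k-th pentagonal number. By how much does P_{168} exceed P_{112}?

23492

168·(3·168 − 1)/2 = 42252 and 112·(3·112 − 1)/2 = 18760.
Difference: 42252 − 18760 = 23492.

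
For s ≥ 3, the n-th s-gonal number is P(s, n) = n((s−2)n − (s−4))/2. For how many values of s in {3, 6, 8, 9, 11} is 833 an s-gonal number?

2

s = 3: P(3, 40) = 820 and P(3, 41) = 861; 833 is not s-gonal.
s = 6: P(6, 20) = 780 and P(6, 21) = 861; 833 is not s-gonal.
s = 8: P(8, 17) = 833. ✓
s = 9: P(9, 15) = 750 and P(9, 16) = 856; 833 is not s-gonal.
s = 11: P(11, 14) = 833. ✓
Hits: s ∈ {8, 11} → 2.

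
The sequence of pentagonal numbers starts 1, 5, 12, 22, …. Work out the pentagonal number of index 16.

The 16th pentagonal number is n(3n−1)/2 with n = 16.
16·(3·16 − 1)/2 = 16·47/2 = 376.

376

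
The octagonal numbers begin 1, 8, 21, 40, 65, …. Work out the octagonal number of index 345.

The 345th octagonal number is n(3n−2) with n = 345.
345·(3·345 − 2) = 345·1033 = 356385.

356385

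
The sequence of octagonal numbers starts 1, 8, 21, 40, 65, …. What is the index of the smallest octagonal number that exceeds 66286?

Solve n(3n−2) > 66286 for integer n.
The largest n with value ≤ 66286 is 148 (since 65416 ≤ 66286 < 66305), so the first above is n = 149, value 66305.

149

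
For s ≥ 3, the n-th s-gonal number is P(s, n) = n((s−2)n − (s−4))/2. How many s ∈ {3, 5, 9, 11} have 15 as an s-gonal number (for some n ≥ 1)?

1

s = 3: P(3, 5) = 15. ✓
s = 5: P(5, 3) = 12 and P(5, 4) = 22; 15 is not s-gonal.
s = 9: P(9, 2) = 9 and P(9, 3) = 24; 15 is not s-gonal.
s = 11: P(11, 2) = 11 and P(11, 3) = 30; 15 is not s-gonal.
Hits: s ∈ {3} → 1.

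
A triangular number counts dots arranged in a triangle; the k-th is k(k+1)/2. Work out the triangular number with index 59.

The 59th triangular number is n(n+1)/2 with n = 59.
59·60/2 = 3540/2 = 1770.

1770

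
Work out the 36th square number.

36² = 1296.

1296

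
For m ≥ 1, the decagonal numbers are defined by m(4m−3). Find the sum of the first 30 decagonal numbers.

36425

Σ i(4i−3) = 4Σi² − 3Σi over i = 1..30.
Σi = 465 and Σi² = 9455.
4·9455 − 3·465 = 36425.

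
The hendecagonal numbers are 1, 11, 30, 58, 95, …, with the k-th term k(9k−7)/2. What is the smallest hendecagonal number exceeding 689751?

690116

Solve n(9n−7)/2 > 689751 for integer n.
The largest n with value ≤ 689751 is 391 (since 686596 ≤ 689751 < 690116), so the first above is n = 392, value 690116.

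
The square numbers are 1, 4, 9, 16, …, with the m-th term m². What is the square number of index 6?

The 6th square number is n² with n = 6.
6² = 36.

36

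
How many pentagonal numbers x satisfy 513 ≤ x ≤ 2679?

24

The n-th pentagonal number is n(3n−1)/2.
Smallest index with value ≥ 513: n = 19 (giving 532).
Largest index with value ≤ 2679: n = 42 (giving 2625).
Indices 19 through 42: 24 terms.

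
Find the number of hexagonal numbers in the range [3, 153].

The n-th hexagonal number is n(2n−1).
Smallest index with value ≥ 3: n = 2 (giving 6).
Largest index with value ≤ 153: n = 9 (giving 153).
Indices 2 through 9: 8 terms.

8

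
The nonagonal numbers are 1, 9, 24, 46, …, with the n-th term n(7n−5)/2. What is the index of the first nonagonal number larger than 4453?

Solve n(7n−5)/2 > 4453 for integer n.
The largest n with value ≤ 4453 is 36 (since 4446 ≤ 4453 < 4699), so the first above is n = 37, value 4699.

37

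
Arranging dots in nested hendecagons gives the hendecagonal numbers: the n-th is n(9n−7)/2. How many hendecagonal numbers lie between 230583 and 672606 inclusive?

The n-th hendecagonal number is n(9n−7)/2.
Smallest index with value ≥ 230583: n = 227 (giving 231086).
Largest index with value ≤ 672606: n = 387 (giving 672606).
Indices 227 through 387: 161 terms.

161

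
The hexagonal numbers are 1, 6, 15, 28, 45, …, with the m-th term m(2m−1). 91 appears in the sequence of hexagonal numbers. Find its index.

Set n(2n−1) = 91, giving 2n² − n − 91 = 0.
The discriminant is 1 + 8·91 = 729, and √729 = 27.
So n = (1 + 27) / 4 = 28/4 = 7.

7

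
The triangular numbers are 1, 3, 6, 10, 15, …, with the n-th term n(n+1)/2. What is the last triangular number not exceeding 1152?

1128

Solve n(n+1)/2 ≤ 1152 for integer n.
n = 47 gives 1128 ≤ 1152, while n = 48 gives 1176 > 1152; so the answer is 1128.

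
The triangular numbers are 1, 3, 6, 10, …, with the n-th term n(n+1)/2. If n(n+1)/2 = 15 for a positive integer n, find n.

Set n(n+1)/2 = 15, giving n² + n − 30 = 0.
So n = (-1 + 11) / 2 = 10/2 = 5.
Check: 5·6/2 = 15. ✓

5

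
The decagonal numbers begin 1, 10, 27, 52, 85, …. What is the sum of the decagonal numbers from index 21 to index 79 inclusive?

Σ i(4i−3) = 4Σi² − 3Σi over i = 21..79.
Σi = 3160 − 210 = 2950 and Σi² = 167480 − 2870 = 164610.
4·164610 − 3·2950 = 649590.

649590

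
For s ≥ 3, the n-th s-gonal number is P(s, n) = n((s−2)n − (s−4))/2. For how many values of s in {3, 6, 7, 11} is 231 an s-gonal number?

2

s = 3: P(3, 21) = 231. ✓
s = 6: P(6, 11) = 231. ✓
s = 7: P(7, 9) = 189 and P(7, 10) = 235; 231 is not s-gonal.
s = 11: P(11, 7) = 196 and P(11, 8) = 260; 231 is not s-gonal.
Hits: s ∈ {3, 6} → 2.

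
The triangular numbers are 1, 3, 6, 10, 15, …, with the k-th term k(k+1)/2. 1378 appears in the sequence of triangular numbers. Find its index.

52

Set n(n+1)/2 = 1378, giving n² + n − 2756 = 0.
The discriminant is 1 + 8·1378 = 11025, and √11025 = 105.
So n = (-1 + 105) / 2 = 104/2 = 52.
Check: 52·53/2 = 1378. ✓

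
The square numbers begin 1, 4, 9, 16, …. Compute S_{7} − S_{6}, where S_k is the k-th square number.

n² − (n−1)² = 2n − 1, so 7² − 6² = 2·7 − 1 = 13.

13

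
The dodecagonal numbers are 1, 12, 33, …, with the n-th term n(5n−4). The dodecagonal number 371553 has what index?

273

Set n(5n−4) = 371553, giving 5n² − 4n − 371553 = 0.
So n = (4 + 2726) / 10 = 2730/10 = 273.
Check: 273·(5·273 − 4) = 371553. ✓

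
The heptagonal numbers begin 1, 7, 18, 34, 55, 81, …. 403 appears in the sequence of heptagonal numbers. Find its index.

13

Set n(5n−3)/2 = 403, giving 5n² − 3n − 806 = 0.
The discriminant is 9 + 40·403 = 16129, and √16129 = 127.
So n = (3 + 127) / 10 = 130/10 = 13.
Check: 13·(5·13 − 3)/2 = 403. ✓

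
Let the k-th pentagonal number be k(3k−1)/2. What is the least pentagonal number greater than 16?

22

Solve n(3n−1)/2 > 16 for integer n.
The largest n with value ≤ 16 is 3 (since 12 ≤ 16 < 22), so the first above is n = 4, value 22.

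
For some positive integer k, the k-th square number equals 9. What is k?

We need n² = 9, so n = √9 = 3.

3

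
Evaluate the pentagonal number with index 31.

The 31st pentagonal number is n(3n−1)/2 with n = 31.
31·(3·31 − 1)/2 = 31·92/2 = 31·46 = 1426.

1426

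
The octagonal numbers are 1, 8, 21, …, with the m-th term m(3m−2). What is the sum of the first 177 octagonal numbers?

Σ i(3i−2) = 3Σi² − 2Σi over i = 1..177.
Σi = 15753 and Σi² = 1864105.
3·1864105 − 2·15753 = 5560809.

5560809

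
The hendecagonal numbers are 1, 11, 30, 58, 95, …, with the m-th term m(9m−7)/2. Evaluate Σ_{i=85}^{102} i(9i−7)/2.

Σ i(9i−7)/2 = (9Σi² − 7Σi) / 2 over i = 85..102.
Σi = 5253 − 3570 = 1683 and Σi² = 358955 − 201110 = 157845.
(9·157845 − 7·1683) / 2 = 1408824/2 = 704412.

704412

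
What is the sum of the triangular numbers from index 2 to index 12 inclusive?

363

Σ i(i+1)/2 = (Σi² + Σi) / 2 over i = 2..12.
Σi = 78 − 1 = 77 and Σi² = 650 − 1 = 649.
(1·649 + 1·77) / 2 = 726/2 = 363.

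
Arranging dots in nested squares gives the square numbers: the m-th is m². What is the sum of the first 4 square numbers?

Σ_{i=1}^{4} i² = 4·5·9/6 = 30.

30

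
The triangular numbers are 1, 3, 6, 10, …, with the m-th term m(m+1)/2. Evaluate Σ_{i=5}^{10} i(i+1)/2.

Σ i(i+1)/2 = (Σi² + Σi) / 2 over i = 5..10.
Σi = 55 − 10 = 45 and Σi² = 385 − 30 = 355.
(1·355 + 1·45) / 2 = 400/2 = 200.

200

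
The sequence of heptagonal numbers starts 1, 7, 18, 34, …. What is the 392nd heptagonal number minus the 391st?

1956

Consecutive heptagonal numbers differ by 5n − 4: here 5·392 − 4 = 1956.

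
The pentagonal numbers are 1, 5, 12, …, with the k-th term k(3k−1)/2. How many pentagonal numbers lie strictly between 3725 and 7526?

20

The n-th pentagonal number is n(3n−1)/2.
Smallest index with value > 3725: n = 51 (giving 3876).
Largest index with value < 7526: n = 70 (giving 7315).
Indices 51 through 70: 20 terms.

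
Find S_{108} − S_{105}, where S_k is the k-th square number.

108² = 11664 and 105² = 11025.
Difference: 11664 − 11025 = 639.

639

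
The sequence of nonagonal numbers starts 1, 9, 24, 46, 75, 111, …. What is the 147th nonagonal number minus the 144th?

147·(7·147 − 5)/2 = 75264 and 144·(7·144 − 5)/2 = 72216.
Difference: 75264 − 72216 = 3048.

3048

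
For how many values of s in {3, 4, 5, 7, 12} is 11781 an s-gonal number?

1

s = 3: P(3, 153) = 11781. ✓
s = 4: P(4, 108) = 11664 and P(4, 109) = 11881; 11781 is not s-gonal.
s = 5: P(5, 88) = 11572 and P(5, 89) = 11837; 11781 is not s-gonal.
s = 7: P(7, 68) = 11458 and P(7, 69) = 11799; 11781 is not s-gonal.
s = 12: P(12, 48) = 11328 and P(12, 49) = 11809; 11781 is not s-gonal.
Hits: s ∈ {3} → 1.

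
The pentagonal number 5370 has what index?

Set n(3n−1)/2 = 5370, giving 3n² − n − 10740 = 0.
So n = (1 + 359) / 6 = 360/6 = 60.
Check: 60·(3·60 − 1)/2 = 5370. ✓

60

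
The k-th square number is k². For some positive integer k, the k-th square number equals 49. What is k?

7

We need n² = 49, so n = √49 = 7.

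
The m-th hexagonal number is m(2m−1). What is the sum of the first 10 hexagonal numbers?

715

Σ i(2i−1) = 2Σi² − Σi over i = 1..10.
Σi = 55 and Σi² = 385.
2·385 − 1·55 = 715.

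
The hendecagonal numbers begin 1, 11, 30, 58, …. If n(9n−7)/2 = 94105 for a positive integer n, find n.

145

Set n(9n−7)/2 = 94105, giving 9n² − 7n − 188210 = 0.
The discriminant is 49 + 72·94105 = 6775609, and √6775609 = 2603.
So n = (7 + 2603) / 18 = 2610/18 = 145.
Check: 145·(9·145 − 7)/2 = 94105. ✓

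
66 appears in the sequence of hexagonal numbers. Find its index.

Set n(2n−1) = 66, giving 2n² − n − 66 = 0.
The discriminant is 1 + 8·66 = 529, and √529 = 23.
So n = (1 + 23) / 4 = 24/4 = 6.

6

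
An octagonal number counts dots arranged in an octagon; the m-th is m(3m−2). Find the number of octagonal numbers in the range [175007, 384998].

117

The n-th octagonal number is n(3n−2).
Smallest index with value ≥ 175007: n = 242 (giving 175208).
Largest index with value ≤ 384998: n = 358 (giving 383776).
Indices 242 through 358: 117 terms.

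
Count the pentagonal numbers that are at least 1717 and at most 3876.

18

The n-th pentagonal number is n(3n−1)/2.
Smallest index with value ≥ 1717: n = 34 (giving 1717).
Largest index with value ≤ 3876: n = 51 (giving 3876).
Indices 34 through 51: 18 terms.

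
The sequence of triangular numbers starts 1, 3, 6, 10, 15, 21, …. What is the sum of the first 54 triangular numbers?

Σ i(i+1)/2 = (Σi² + Σi) / 2 over i = 1..54.
Σi = 1485 and Σi² = 53955.
(1·53955 + 1·1485) / 2 = 55440/2 = 27720.

27720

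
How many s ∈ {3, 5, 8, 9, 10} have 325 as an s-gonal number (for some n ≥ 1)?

2

s = 3: P(3, 25) = 325. ✓
s = 5: P(5, 14) = 287 and P(5, 15) = 330; 325 is not s-gonal.
s = 8: P(8, 10) = 280 and P(8, 11) = 341; 325 is not s-gonal.
s = 9: P(9, 10) = 325. ✓
s = 10: P(10, 9) = 297 and P(10, 10) = 370; 325 is not s-gonal.
Hits: s ∈ {3, 9} → 2.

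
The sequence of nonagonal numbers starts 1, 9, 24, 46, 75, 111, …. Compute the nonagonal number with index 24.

1956

The 24th nonagonal number is n(7n−5)/2 with n = 24.
24·(7·24 − 5)/2 = 24·163/2 = 1956.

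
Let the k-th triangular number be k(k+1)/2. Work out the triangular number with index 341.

The 341st triangular number is n(n+1)/2 with n = 341.
341·342/2 = 116622/2 = 58311.

58311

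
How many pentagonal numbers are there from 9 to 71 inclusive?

The n-th pentagonal number is n(3n−1)/2.
Smallest index with value ≥ 9: n = 3 (giving 12).
Largest index with value ≤ 71: n = 7 (giving 70).
Indices 3 through 7: 5 terms.

5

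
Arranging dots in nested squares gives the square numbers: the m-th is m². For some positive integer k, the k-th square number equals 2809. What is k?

53

We need n² = 2809, so n = √2809 = 53.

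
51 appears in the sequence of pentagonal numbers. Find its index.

Set n(3n−1)/2 = 51, giving 3n² − n − 102 = 0.
The discriminant is 1 + 24·51 = 1225, and √1225 = 35.
So n = (1 + 35) / 6 = 36/6 = 6.

6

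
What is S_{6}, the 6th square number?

36

6² = 36.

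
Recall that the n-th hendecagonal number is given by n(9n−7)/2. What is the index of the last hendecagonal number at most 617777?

Solve n(9n−7)/2 ≤ 617777 for integer n.
n = 370 gives 614755 ≤ 617777, while n = 371 gives 618086 > 617777; so the answer is index 370.

370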